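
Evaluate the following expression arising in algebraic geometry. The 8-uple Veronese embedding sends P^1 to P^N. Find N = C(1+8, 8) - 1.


The Veronese embedding v_d: P^n -> P^N maps each point to all
degree-d monomials in n+1 homogeneous coordinates.
N = C(n+d, d) - 1
N = C(1+8, 8) - 1
N = C(9, 8) - 1
C(9, 8) = 9
N = 9 - 1 = 8

8


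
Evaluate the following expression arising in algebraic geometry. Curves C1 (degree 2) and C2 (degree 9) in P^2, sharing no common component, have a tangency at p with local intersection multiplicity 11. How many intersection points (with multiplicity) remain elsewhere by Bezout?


By Bezout's theorem, the total intersection number is d1 * d2.
Total = 2 * 9 = 18
Intersection multiplicity at p = 11
Remaining intersections = 18 - 11 = 7

7


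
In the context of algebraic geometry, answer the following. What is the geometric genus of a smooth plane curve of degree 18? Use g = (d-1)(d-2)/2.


Using the genus formula for smooth plane curves:
g = (d-1)(d-2)/2
g = (18-1)(18-2)/2
g = 17*16/2
g = 272/2 = 136

136


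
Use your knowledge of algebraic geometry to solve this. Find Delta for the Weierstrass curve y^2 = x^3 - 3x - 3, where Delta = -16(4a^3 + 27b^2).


Compute each component:
4a^3 = 4*(-3)^3 = 4*(-27) = -108
27b^2 = 27*(-3)^2 = 27*9 = 243
4a^3 + 27b^2 = -108 + 243 = 135
Delta = -16*135 = -2160

-2160


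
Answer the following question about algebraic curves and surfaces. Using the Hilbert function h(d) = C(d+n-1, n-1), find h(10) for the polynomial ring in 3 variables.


The Hilbert function for the polynomial ring in 3 variables is:
h(d) = C(d+n-1, n-1)
h(10) = C(10+3-1, 3-1) = C(12, 2)
= 12! / (2! * 10!)
= 66

66


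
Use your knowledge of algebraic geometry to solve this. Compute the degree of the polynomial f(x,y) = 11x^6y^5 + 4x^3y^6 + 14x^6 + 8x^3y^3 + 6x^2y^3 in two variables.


Examine each term for its total degree (sum of exponents).
  Term '11x^6y^5' has total degree 6+5 = 11.
  Term '4x^3y^6' has total degree 3+6 = 9.
  Term '14x^6' has total degree 6+0 = 6.
  Term '8x^3y^3' has total degree 3+3 = 6.
  Term '6x^2y^3' has total degree 2+3 = 5.
The maximum total degree among all terms is 11.

11


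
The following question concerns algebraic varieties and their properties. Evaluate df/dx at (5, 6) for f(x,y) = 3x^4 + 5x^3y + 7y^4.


df/dx = 4*3*x^3 + 3*5*x^2*y
At (5,6): 4*3*5^3 + 3*5*5^2*6
= 1500 + 2250
= 3750

3750


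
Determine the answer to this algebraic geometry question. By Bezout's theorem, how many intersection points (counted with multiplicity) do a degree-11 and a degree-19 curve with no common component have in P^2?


Bezout's theorem states the intersection count equals the product of degrees.
Intersection count = 11 * 19 = 209

209


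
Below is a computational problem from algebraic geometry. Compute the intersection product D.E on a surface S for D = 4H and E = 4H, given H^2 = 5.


Using bilinearity of the intersection pairing on a surface S:
(aH).(bH) = ab * (H.H)
We have H^2 = 5.
D.E = (4H).(4H) = 4*4*5
= 16*5
= 80

80


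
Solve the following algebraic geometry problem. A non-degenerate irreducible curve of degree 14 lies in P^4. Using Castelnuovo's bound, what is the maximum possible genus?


Castelnuovo's bound: write d - 1 = m(r-1) + epsilon with 0 <= epsilon < r-1.
d - 1 = 14 - 1 = 13
r - 1 = 4 - 1 = 3
13 = 4*3 + 1, so m = 4, epsilon = 1
pi(d, r) = m(m-1)(r-1)/2 + m*epsilon
= 4*3*3/2 + 4*1
= 36/2 + 4
= 18 + 4 = 22

22


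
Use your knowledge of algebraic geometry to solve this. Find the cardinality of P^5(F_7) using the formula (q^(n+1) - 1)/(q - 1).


P^5(F_7) has (q^(n+1) - 1)/(q - 1) points.
= 7^5 + 7^4 + 7^3 + 7^2 + 7^1 + 7^0
= 16807 + 2401 + 343 + 49 + 7 + 1
= 19608

19608


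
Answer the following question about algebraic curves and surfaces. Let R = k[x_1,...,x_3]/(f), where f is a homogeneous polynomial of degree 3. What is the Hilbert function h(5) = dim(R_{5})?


For R = k[x_1,...,x_n]/(f) with f homogeneous of degree e:
The Hilbert series is (1 - t^e)/(1 - t)^n.
So h(d) = C(d+n-1, n-1) - C(d-e+n-1, n-1) for d >= e.
With n=3, e=3, d=5:
C(5+3-1, 3-1) = C(7, 2) = 21
C(5-3+3-1, 3-1) = C(4, 2) = 6
h(5) = 21 - 6 = 15

15


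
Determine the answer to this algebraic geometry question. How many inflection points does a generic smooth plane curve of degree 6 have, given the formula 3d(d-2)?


For a general smooth plane curve C of degree d, the inflection points are
the intersection of C with its Hessian curve, which has degree 3(d-2).
By Bezout, the total intersection number is d * 3(d-2) = 6 * 12 = 72.
For a general curve every flex is ordinary, so each contributes
multiplicity 1 to C·Hess(C), and the number of distinct inflection
points is 3d(d-2).
Inflection points = 3*6*(6-2) = 3*6*4 = 72

72


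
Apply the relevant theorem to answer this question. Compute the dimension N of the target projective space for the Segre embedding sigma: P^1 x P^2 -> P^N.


The Segre embedding maps P^m x P^n into P^N via
all products of coordinates from each factor.
N = (m+1)(n+1) - 1
N = (1+1)(2+1) - 1
N = 2*3 - 1
N = 6 - 1 = 5

5


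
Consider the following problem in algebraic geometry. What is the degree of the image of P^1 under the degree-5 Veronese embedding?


The Veronese variety v_5(P^1) has degree d^r.
d^r = 5^1 = 5

5


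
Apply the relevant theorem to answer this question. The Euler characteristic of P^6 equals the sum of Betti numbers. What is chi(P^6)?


The complex projective space P^6 has one cell in each even real dimension 0, 2, ..., 12.
The cohomology groups are H^{2k}(P^6) = Z for k = 0,...,6, and 0 otherwise.
Euler characteristic = sum of Betti numbers = 1 per even-dimensional cohomology group.
chi(P^6) = 6 + 1 = 7

7


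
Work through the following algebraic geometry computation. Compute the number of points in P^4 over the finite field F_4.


P^4(F_4) has (q^(n+1) - 1)/(q - 1) points.
= 4^4 + 4^3 + 4^2 + 4^1 + 4^0
= 256 + 64 + 16 + 4 + 1
= 341

341


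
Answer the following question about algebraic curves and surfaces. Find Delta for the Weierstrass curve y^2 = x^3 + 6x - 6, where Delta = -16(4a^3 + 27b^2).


Compute each component:
4a^3 = 4*6^3 = 4*216 = 864
27b^2 = 27*(-6)^2 = 27*36 = 972
4a^3 + 27b^2 = 864 + 972 = 1836
Delta = -16*1836 = -29376

-29376


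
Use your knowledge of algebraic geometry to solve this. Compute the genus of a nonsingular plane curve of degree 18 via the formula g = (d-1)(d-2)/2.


Using the genus formula for smooth plane curves:
g = (d-1)(d-2)/2
g = (18-1)(18-2)/2
g = 17*16/2
g = 272/2 = 136

136


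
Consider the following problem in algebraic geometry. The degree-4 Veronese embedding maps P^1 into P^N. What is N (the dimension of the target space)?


The Veronese embedding v_d: P^n -> P^N maps each point to all
degree-d monomials in n+1 homogeneous coordinates.
N = C(n+d, d) - 1
N = C(1+4, 4) - 1
N = C(5, 4) - 1
C(5, 4) = 5
N = 5 - 1 = 4

4


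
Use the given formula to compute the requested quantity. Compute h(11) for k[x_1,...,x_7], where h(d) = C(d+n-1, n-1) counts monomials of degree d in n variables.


The Hilbert function for the polynomial ring in 7 variables is:
h(d) = C(d+n-1, n-1)
h(11) = C(11+7-1, 7-1) = C(17, 6)
= 17! / (6! * 11!)
= 12376

12376


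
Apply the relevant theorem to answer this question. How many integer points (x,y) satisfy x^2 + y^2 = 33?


Systematically check integer values of x where x^2 <= 33.
For each valid x, check if 33 - x^2 is a perfect square.
Total integer solutions found: 0

0


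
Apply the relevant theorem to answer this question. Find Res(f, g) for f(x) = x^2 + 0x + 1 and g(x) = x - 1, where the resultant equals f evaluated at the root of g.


For Res(f, x - c), we evaluate f at x = c.
f(1) = 1^2 + 0*1 + 1
= 1 + 0 + 1
= 1 + 1 = 2
Res(f, g) = 2

2


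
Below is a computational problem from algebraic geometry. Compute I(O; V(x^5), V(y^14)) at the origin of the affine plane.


The intersection multiplicity of V(x^a) and V(y^b) at the origin is:
I(O; V(x^5), V(y^14)) = dim_k(k[x,y]/(x^5, y^14))
A basis for k[x,y]/(x^5, y^14) is the set of monomials x^i * y^j
where 0 <= i < 5 and 0 <= j < 14.
The number of such monomials is 5 * 14 = 70

70


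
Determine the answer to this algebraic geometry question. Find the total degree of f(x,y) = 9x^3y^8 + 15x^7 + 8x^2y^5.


Examine each term for its total degree (sum of exponents).
  Term '9x^3y^8' has total degree 3+8 = 11.
  Term '15x^7' has total degree 7+0 = 7.
  Term '8x^2y^5' has total degree 2+5 = 7.
The maximum total degree among all terms is 11.

11


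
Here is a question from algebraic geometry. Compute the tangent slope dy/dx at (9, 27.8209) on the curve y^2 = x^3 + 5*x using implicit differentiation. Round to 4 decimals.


Using implicit differentiation of y^2 = x^3 + 5*x:
2y * dy/dx = 3x^2 + 5
dy/dx = (3x^2 + 5)/(2y)
Numerator: 3*9^2 + 5 = 248
Denominator: 2*27.8209 = 55.6418
dy/dx = 248/55.6418 = 4.4571

4.4571


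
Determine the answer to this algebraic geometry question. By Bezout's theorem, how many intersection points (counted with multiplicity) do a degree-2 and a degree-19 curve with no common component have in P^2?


Bezout's theorem states the intersection count equals the product of degrees.
Intersection count = 2 * 19 = 38

38


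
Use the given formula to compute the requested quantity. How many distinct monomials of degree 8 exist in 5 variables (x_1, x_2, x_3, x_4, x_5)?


The number of degree-8 monomials in 5 variables is C(d+n-1, n-1).
= C(8+5-1, 5-1) = C(12, 4)
= 495

495


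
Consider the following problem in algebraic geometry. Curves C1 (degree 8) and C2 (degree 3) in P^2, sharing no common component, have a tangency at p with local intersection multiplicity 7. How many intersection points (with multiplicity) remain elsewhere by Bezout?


By Bezout's theorem, the total intersection number is d1 * d2.
Total = 8 * 3 = 24
Intersection multiplicity at p = 7
Remaining intersections = 24 - 7 = 17

17


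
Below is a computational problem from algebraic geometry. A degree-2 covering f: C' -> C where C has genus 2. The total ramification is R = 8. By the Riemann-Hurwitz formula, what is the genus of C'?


Riemann-Hurwitz formula: 2g' - 2 = d(2g - 2) + R
Given: d = 2, g = 2, R = 8
2g' - 2 = 2*(2*2 - 2) + 8
2g' - 2 = 2*2 + 8
2g' - 2 = 4 + 8 = 12
2g' = 14
g' = 7

7


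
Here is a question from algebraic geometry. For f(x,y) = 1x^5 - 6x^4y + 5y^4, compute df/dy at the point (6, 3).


df/dy = (-6)*x^4 + 4*5*y^3
At (6,3): (-6)*6^4 + 4*5*3^3
= -7776 + 540
= -7236

-7236


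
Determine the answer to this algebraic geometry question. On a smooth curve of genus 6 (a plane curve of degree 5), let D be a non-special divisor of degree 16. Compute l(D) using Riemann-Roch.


First, compute the genus of a smooth plane curve of degree 5:
g = (d-1)(d-2)/2 = (5-1)(5-2)/2 = 6
For a non-special divisor D (i.e., h^1(D) = 0), Riemann-Roch gives:
l(D) = deg(D) - g + 1
Since deg(D) = 16 >= 2g - 1 = 11, D is non-special.
l(D) = 16 - 6 + 1 = 11

11


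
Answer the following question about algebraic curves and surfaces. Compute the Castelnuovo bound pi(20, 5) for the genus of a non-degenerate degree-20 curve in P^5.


Castelnuovo's bound: write d - 1 = m(r-1) + epsilon with 0 <= epsilon < r-1.
d - 1 = 20 - 1 = 19
r - 1 = 5 - 1 = 4
19 = 4*4 + 3, so m = 4, epsilon = 3
pi(d, r) = m(m-1)(r-1)/2 + m*epsilon
= 4*3*4/2 + 4*3
= 48/2 + 12
= 24 + 12 = 36

36


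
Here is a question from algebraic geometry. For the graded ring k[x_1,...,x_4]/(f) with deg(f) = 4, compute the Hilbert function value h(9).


For R = k[x_1,...,x_n]/(f) with f homogeneous of degree e:
The Hilbert series is (1 - t^e)/(1 - t)^n.
So h(d) = C(d+n-1, n-1) - C(d-e+n-1, n-1) for d >= e.
With n=4, e=4, d=9:
C(9+4-1, 4-1) = C(12, 3) = 220
C(9-4+4-1, 4-1) = C(8, 3) = 56
h(9) = 220 - 56 = 164

164


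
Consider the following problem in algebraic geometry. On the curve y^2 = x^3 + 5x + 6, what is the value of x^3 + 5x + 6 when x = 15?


Compute x^3 + 5x + 6 at x = 15:
x^3 = 15^3 = 3375
5*x = 5*15 = 75
Sum: 3375 + 75 + 6 = 3456

3456


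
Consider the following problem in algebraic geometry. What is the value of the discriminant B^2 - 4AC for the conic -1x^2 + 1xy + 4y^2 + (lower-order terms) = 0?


The discriminant of a conic Ax^2 + Bxy + Cy^2 + ... = 0 is B^2 - 4AC.
B^2 = 1^2 = 1
4AC = 4*(-1)*4 = -16
Discriminant = 1 + 16 = 17

17


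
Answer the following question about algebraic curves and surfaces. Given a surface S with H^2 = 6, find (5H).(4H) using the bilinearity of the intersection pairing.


Using bilinearity of the intersection pairing on a surface S:
(aH).(bH) = ab * (H.H)
We have H^2 = 6.
D.E = (5H).(4H) = 5*4*6
= 20*6
= 120

120


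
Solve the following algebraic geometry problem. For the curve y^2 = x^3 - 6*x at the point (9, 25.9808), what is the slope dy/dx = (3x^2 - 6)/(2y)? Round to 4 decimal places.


Using implicit differentiation of y^2 = x^3 - 6*x:
2y * dy/dx = 3x^2 - 6
dy/dx = (3x^2 - 6)/(2y)
Numerator: 3*9^2 - 6 = 237
Denominator: 2*25.9808 = 51.9616
dy/dx = 237/51.9616 = 4.5611

4.5611


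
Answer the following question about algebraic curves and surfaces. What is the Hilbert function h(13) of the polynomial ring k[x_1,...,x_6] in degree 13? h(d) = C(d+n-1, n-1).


The Hilbert function for the polynomial ring in 6 variables is:
h(d) = C(d+n-1, n-1)
h(13) = C(13+6-1, 6-1) = C(18, 5)
= 18! / (5! * 13!)
= 8568

8568


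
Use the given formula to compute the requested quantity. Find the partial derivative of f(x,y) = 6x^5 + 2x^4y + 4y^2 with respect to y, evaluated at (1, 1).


df/dy = 2*x^4 + 2*4*y^1
At (1,1): 2*1^4 + 2*4*1^1
= 2 + 8
= 10

10


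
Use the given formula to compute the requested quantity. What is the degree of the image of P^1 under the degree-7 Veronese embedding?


The Veronese variety v_7(P^1) has degree d^r.
d^r = 7^1 = 7

7


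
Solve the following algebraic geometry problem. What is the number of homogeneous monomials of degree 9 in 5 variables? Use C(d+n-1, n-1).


The number of degree-9 monomials in 5 variables is C(d+n-1, n-1).
= C(9+5-1, 5-1) = C(13, 4)
= 715

715


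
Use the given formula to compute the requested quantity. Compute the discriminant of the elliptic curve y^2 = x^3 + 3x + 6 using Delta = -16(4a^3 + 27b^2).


Compute each component:
4a^3 = 4*3^3 = 4*27 = 108
27b^2 = 27*6^2 = 27*36 = 972
4a^3 + 27b^2 = 108 + 972 = 1080
Delta = -16*1080 = -17280

-17280


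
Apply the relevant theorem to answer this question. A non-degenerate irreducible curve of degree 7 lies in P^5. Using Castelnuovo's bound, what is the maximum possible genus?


Castelnuovo's bound: write d - 1 = m(r-1) + epsilon with 0 <= epsilon < r-1.
d - 1 = 7 - 1 = 6
r - 1 = 5 - 1 = 4
6 = 1*4 + 2, so m = 1, epsilon = 2
pi(d, r) = m(m-1)(r-1)/2 + m*epsilon
= 1*0*4/2 + 1*2
= 0/2 + 2
= 0 + 2 = 2

2


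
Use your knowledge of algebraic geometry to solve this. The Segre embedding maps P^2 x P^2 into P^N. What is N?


The Segre embedding maps P^m x P^n into P^N via
all products of coordinates from each factor.
N = (m+1)(n+1) - 1
N = (2+1)(2+1) - 1
N = 3*3 - 1
N = 9 - 1 = 8

8


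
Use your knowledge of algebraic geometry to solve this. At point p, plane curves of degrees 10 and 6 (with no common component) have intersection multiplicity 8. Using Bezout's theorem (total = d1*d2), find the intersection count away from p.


By Bezout's theorem, the total intersection number is d1 * d2.
Total = 10 * 6 = 60
Intersection multiplicity at p = 8
Remaining intersections = 60 - 8 = 52

52


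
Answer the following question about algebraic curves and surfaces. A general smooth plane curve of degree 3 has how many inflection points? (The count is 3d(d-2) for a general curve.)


For a general smooth plane curve C of degree d, the inflection points are
the intersection of C with its Hessian curve, which has degree 3(d-2).
By Bezout, the total intersection number is d * 3(d-2) = 3 * 3 = 9.
For a general curve every flex is ordinary, so each contributes
multiplicity 1 to C·Hess(C), and the number of distinct inflection
points is 3d(d-2).
Inflection points = 3*3*(3-2) = 3*3*1 = 9

9


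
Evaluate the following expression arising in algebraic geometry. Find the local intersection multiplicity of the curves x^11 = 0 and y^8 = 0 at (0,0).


The intersection multiplicity of V(x^a) and V(y^b) at the origin is:
I(O; V(x^11), V(y^8)) = dim_k(k[x,y]/(x^11, y^8))
A basis for k[x,y]/(x^11, y^8) is the set of monomials x^i * y^j
where 0 <= i < 11 and 0 <= j < 8.
The number of such monomials is 11 * 8 = 88

88


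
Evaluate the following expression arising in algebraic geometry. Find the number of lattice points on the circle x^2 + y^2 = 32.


Systematically check integer values of x where x^2 <= 32.
For each valid x, check if 32 - x^2 is a perfect square.
x=4: 32 - 16 = 16, sqrt = 4 (valid)
Total integer solutions found: 4

4


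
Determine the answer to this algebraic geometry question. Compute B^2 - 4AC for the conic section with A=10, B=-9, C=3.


The discriminant of a conic Ax^2 + Bxy + Cy^2 + ... = 0 is B^2 - 4AC.
B^2 = (-9)^2 = 81
4AC = 4*10*3 = 120
Discriminant = 81 - 120 = -39

-39


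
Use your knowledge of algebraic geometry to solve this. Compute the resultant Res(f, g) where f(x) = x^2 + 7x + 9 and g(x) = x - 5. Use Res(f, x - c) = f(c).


For Res(f, x - c), we evaluate f at x = c.
f(5) = 5^2 + 7*5 + 9
= 25 + 35 + 9
= 60 + 9 = 69
Res(f, g) = 69

69


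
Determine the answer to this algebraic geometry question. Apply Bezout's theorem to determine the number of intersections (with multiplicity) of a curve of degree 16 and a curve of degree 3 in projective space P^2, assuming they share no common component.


Bezout's theorem states the intersection count equals the product of degrees.
Intersection count = 16 * 3 = 48

48


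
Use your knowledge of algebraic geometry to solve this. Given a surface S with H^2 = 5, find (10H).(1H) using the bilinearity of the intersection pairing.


Using bilinearity of the intersection pairing on a surface S:
(aH).(bH) = ab * (H.H)
We have H^2 = 5.
D.E = (10H).(1H) = 10*1*5
= 10*5
= 50

50


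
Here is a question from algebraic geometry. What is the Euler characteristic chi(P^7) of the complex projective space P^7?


The complex projective space P^7 has one cell in each even real dimension 0, 2, ..., 14.
The cohomology groups are H^{2k}(P^7) = Z for k = 0,...,7, and 0 otherwise.
Euler characteristic = sum of Betti numbers = 1 per even-dimensional cohomology group.
chi(P^7) = 7 + 1 = 8

8


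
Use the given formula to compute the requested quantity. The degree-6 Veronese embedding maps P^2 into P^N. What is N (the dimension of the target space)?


The Veronese embedding v_d: P^n -> P^N maps each point to all
degree-d monomials in n+1 homogeneous coordinates.
N = C(n+d, d) - 1
N = C(2+6, 6) - 1
N = C(8, 6) - 1
C(8, 6) = 28
N = 28 - 1 = 27

27


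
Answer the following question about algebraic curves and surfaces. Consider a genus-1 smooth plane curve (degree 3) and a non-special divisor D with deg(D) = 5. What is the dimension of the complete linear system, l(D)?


First, compute the genus of a smooth plane curve of degree 3:
g = (d-1)(d-2)/2 = (3-1)(3-2)/2 = 1
For a non-special divisor D (i.e., h^1(D) = 0), Riemann-Roch gives:
l(D) = deg(D) - g + 1
Since deg(D) = 5 >= 2g - 1 = 1, D is non-special.
l(D) = 5 - 1 + 1 = 5

5


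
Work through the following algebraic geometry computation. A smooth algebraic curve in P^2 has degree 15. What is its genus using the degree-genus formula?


Using the genus formula for smooth plane curves:
g = (d-1)(d-2)/2
g = (15-1)(15-2)/2
g = 14*13/2
g = 182/2 = 91

91


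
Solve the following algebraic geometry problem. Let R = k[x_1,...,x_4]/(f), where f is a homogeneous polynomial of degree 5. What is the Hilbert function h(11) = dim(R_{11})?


For R = k[x_1,...,x_n]/(f) with f homogeneous of degree e:
The Hilbert series is (1 - t^e)/(1 - t)^n.
So h(d) = C(d+n-1, n-1) - C(d-e+n-1, n-1) for d >= e.
With n=4, e=5, d=11:
C(11+4-1, 4-1) = C(14, 3) = 364
C(11-5+4-1, 4-1) = C(9, 3) = 84
h(11) = 364 - 84 = 280

280


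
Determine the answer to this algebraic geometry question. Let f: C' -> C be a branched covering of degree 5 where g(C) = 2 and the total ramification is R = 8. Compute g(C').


Riemann-Hurwitz formula: 2g' - 2 = d(2g - 2) + R
Given: d = 5, g = 2, R = 8
2g' - 2 = 5*(2*2 - 2) + 8
2g' - 2 = 5*2 + 8
2g' - 2 = 10 + 8 = 18
2g' = 20
g' = 10

10


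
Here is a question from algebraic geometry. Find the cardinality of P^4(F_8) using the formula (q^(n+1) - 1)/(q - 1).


P^4(F_8) has (q^(n+1) - 1)/(q - 1) points.
= 8^4 + 8^3 + 8^2 + 8^1 + 8^0
= 4096 + 512 + 64 + 8 + 1
= 4681

4681


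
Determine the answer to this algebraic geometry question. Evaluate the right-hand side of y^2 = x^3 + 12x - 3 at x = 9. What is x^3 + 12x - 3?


Compute x^3 + 12x - 3 at x = 9:
x^3 = 9^3 = 729
12*x = 12*9 = 108
Sum: 729 + 108 - 3 = 834

834


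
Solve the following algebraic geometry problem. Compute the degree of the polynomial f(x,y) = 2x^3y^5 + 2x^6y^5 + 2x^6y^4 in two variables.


Examine each term for its total degree (sum of exponents).
  Term '2x^3y^5' has total degree 3+5 = 8.
  Term '2x^6y^5' has total degree 6+5 = 11.
  Term '2x^6y^4' has total degree 6+4 = 10.
The maximum total degree among all terms is 11.

11


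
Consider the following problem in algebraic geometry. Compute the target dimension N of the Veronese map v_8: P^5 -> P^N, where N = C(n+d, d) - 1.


The Veronese embedding v_d: P^n -> P^N maps each point to all
degree-d monomials in n+1 homogeneous coordinates.
N = C(n+d, d) - 1
N = C(5+8, 8) - 1
N = C(13, 8) - 1
C(13, 8) = 1287
N = 1287 - 1 = 1286

1286


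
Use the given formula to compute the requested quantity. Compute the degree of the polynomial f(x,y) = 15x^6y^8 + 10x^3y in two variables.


Examine each term for its total degree (sum of exponents).
  Term '15x^6y^8' has total degree 6+8 = 14.
  Term '10x^3y' has total degree 3+1 = 4.
The maximum total degree among all terms is 14.

14


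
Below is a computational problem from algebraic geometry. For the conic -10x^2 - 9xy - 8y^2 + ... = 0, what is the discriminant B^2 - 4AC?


The discriminant of a conic Ax^2 + Bxy + Cy^2 + ... = 0 is B^2 - 4AC.
B^2 = (-9)^2 = 81
4AC = 4*(-10)*(-8) = 320
Discriminant = 81 - 320 = -239

-239


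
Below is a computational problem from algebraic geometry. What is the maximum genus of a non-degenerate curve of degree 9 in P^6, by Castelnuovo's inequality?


Castelnuovo's bound: write d - 1 = m(r-1) + epsilon with 0 <= epsilon < r-1.
d - 1 = 9 - 1 = 8
r - 1 = 6 - 1 = 5
8 = 1*5 + 3, so m = 1, epsilon = 3
pi(d, r) = m(m-1)(r-1)/2 + m*epsilon
= 1*0*5/2 + 1*3
= 0/2 + 3
= 0 + 3 = 3

3


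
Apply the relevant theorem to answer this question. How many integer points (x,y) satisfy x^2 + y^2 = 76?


Systematically check integer values of x where x^2 <= 76.
For each valid x, check if 76 - x^2 is a perfect square.
Total integer solutions found: 0

0


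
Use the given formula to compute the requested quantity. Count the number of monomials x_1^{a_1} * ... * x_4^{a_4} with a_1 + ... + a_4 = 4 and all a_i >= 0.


The number of degree-4 monomials in 4 variables is C(d+n-1, n-1).
= C(4+4-1, 4-1) = C(7, 3)
= 35

35


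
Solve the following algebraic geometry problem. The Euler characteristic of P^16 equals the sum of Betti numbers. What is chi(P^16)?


The complex projective space P^16 has one cell in each even real dimension 0, 2, ..., 32.
The cohomology groups are H^{2k}(P^16) = Z for k = 0,...,16, and 0 otherwise.
Euler characteristic = sum of Betti numbers = 1 per even-dimensional cohomology group.
chi(P^16) = 16 + 1 = 17

17


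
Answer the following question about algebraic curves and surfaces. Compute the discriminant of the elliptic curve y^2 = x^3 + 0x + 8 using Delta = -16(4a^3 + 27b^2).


Compute each component:
4a^3 = 4*0^3 = 4*0 = 0
27b^2 = 27*8^2 = 27*64 = 1728
4a^3 + 27b^2 = 0 + 1728 = 1728
Delta = -16*1728 = -27648

-27648


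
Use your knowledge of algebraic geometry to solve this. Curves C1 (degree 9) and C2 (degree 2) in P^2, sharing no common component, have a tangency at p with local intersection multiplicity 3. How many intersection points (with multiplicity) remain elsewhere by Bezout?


By Bezout's theorem, the total intersection number is d1 * d2.
Total = 9 * 2 = 18
Intersection multiplicity at p = 3
Remaining intersections = 18 - 3 = 15

15


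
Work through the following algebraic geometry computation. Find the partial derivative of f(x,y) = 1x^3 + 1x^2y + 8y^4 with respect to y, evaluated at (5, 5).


df/dy = 1*x^2 + 4*8*y^3
At (5,5): 1*5^2 + 4*8*5^3
= 25 + 4000
= 4025

4025


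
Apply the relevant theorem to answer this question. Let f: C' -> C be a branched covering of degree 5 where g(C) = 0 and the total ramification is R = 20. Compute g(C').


Riemann-Hurwitz formula: 2g' - 2 = d(2g - 2) + R
Given: d = 5, g = 0, R = 20
2g' - 2 = 5*(2*0 - 2) + 20
2g' - 2 = 5*(-2) + 20
2g' - 2 = -10 + 20 = 10
2g' = 12
g' = 6

6


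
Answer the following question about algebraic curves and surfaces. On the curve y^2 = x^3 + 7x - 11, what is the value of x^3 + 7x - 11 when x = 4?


Compute x^3 + 7x - 11 at x = 4:
x^3 = 4^3 = 64
7*x = 7*4 = 28
Sum: 64 + 28 - 11 = 81

81


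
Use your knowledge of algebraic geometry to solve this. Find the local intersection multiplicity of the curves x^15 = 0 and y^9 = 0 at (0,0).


The intersection multiplicity of V(x^a) and V(y^b) at the origin is:
I(O; V(x^15), V(y^9)) = dim_k(k[x,y]/(x^15, y^9))
A basis for k[x,y]/(x^15, y^9) is the set of monomials x^i * y^j
where 0 <= i < 15 and 0 <= j < 9.
The number of such monomials is 15 * 9 = 135

135


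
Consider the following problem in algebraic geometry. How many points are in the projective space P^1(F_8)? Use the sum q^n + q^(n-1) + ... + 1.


P^1(F_8) has (q^(n+1) - 1)/(q - 1) points.
= 8^1 + 8^0
= 8 + 1
= 9

9


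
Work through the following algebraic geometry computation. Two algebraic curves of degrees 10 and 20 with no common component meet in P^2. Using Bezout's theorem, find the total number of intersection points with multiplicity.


Bezout's theorem states the intersection count equals the product of degrees.
Intersection count = 10 * 20 = 200

200


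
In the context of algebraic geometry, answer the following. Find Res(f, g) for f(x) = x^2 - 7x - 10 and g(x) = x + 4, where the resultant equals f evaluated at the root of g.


For Res(f, x - c), we evaluate f at x = c.
f(-4) = (-4)^2 - 7*(-4) - 10
= 16 + 28 - 10
= 44 - 10 = 34
Res(f, g) = 34

34


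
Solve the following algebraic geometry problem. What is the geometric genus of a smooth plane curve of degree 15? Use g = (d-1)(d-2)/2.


Using the genus formula for smooth plane curves:
g = (d-1)(d-2)/2
g = (15-1)(15-2)/2
g = 14*13/2
g = 182/2 = 91

91


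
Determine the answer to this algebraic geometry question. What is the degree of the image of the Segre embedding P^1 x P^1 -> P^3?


The degree of the Segre variety P^1 x P^1 is C(m+n, m).
= C(2, 1)
= 2

2


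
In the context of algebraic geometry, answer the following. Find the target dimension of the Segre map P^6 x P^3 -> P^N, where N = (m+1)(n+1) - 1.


The Segre embedding maps P^m x P^n into P^N via
all products of coordinates from each factor.
N = (m+1)(n+1) - 1
N = (6+1)(3+1) - 1
N = 7*4 - 1
N = 28 - 1 = 27

27


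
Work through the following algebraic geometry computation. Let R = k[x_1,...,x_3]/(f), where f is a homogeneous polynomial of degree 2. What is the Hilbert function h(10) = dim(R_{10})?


For R = k[x_1,...,x_n]/(f) with f homogeneous of degree e:
The Hilbert series is (1 - t^e)/(1 - t)^n.
So h(d) = C(d+n-1, n-1) - C(d-e+n-1, n-1) for d >= e.
With n=3, e=2, d=10:
C(10+3-1, 3-1) = C(12, 2) = 66
C(10-2+3-1, 3-1) = C(10, 2) = 45
h(10) = 66 - 45 = 21

21


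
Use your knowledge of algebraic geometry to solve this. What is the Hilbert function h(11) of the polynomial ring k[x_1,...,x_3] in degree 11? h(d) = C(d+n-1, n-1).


The Hilbert function for the polynomial ring in 3 variables is:
h(d) = C(d+n-1, n-1)
h(11) = C(11+3-1, 3-1) = C(13, 2)
= 13! / (2! * 11!)
= 78

78


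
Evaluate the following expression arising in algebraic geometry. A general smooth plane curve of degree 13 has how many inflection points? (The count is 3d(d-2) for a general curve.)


For a general smooth plane curve C of degree d, the inflection points are
the intersection of C with its Hessian curve, which has degree 3(d-2).
By Bezout, the total intersection number is d * 3(d-2) = 13 * 33 = 429.
For a general curve every flex is ordinary, so each contributes
multiplicity 1 to C·Hess(C), and the number of distinct inflection
points is 3d(d-2).
Inflection points = 3*13*(13-2) = 3*13*11 = 429

429


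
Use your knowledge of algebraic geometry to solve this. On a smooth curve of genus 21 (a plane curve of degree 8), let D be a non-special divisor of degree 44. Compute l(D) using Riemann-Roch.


First, compute the genus of a smooth plane curve of degree 8:
g = (d-1)(d-2)/2 = (8-1)(8-2)/2 = 21
For a non-special divisor D (i.e., h^1(D) = 0), Riemann-Roch gives:
l(D) = deg(D) - g + 1
Since deg(D) = 44 >= 2g - 1 = 41, D is non-special.
l(D) = 44 - 21 + 1 = 24

24


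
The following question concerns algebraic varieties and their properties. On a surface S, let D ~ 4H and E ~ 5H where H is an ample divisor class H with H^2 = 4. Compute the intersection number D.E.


Using bilinearity of the intersection pairing on a surface S:
(aH).(bH) = ab * (H.H)
We have H^2 = 4.
D.E = (4H).(5H) = 4*5*4
= 20*4
= 80

80


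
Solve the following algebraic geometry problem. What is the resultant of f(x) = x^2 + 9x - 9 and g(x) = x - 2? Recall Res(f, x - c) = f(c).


For Res(f, x - c), we evaluate f at x = c.
f(2) = 2^2 + 9*2 - 9
= 4 + 18 - 9
= 22 - 9 = 13
Res(f, g) = 13

13


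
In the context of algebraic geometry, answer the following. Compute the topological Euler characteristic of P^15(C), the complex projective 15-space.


The complex projective space P^15 has one cell in each even real dimension 0, 2, ..., 30.
The cohomology groups are H^{2k}(P^15) = Z for k = 0,...,15, and 0 otherwise.
Euler characteristic = sum of Betti numbers = 1 per even-dimensional cohomology group.
chi(P^15) = 15 + 1 = 16

16


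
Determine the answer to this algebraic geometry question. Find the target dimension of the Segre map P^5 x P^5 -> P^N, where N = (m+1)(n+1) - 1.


The Segre embedding maps P^m x P^n into P^N via
all products of coordinates from each factor.
N = (m+1)(n+1) - 1
N = (5+1)(5+1) - 1
N = 6*6 - 1
N = 36 - 1 = 35

35


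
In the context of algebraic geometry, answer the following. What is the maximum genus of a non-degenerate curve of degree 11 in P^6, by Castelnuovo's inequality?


Castelnuovo's bound: write d - 1 = m(r-1) + epsilon with 0 <= epsilon < r-1.
d - 1 = 11 - 1 = 10
r - 1 = 6 - 1 = 5
10 = 2*5 + 0, so m = 2, epsilon = 0
pi(d, r) = m(m-1)(r-1)/2 + m*epsilon
= 2*1*5/2 + 2*0
= 10/2 + 0
= 5 + 0 = 5

5


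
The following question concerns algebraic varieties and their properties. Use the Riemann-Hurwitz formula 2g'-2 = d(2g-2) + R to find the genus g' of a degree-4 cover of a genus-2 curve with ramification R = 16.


Riemann-Hurwitz formula: 2g' - 2 = d(2g - 2) + R
Given: d = 4, g = 2, R = 16
2g' - 2 = 4*(2*2 - 2) + 16
2g' - 2 = 4*2 + 16
2g' - 2 = 8 + 16 = 24
2g' = 26
g' = 13

13


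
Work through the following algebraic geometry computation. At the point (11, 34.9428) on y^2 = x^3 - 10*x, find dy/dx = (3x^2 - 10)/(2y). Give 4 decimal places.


Using implicit differentiation of y^2 = x^3 - 10*x:
2y * dy/dx = 3x^2 - 10
dy/dx = (3x^2 - 10)/(2y)
Numerator: 3*11^2 - 10 = 353
Denominator: 2*34.9428 = 69.8856
dy/dx = 353/69.8856 = 5.0511

5.0511


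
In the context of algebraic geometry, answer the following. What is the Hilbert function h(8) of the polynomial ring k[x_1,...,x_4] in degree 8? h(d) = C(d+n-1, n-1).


The Hilbert function for the polynomial ring in 4 variables is:
h(d) = C(d+n-1, n-1)
h(8) = C(8+4-1, 4-1) = C(11, 3)
= 11! / (3! * 8!)
= 165

165


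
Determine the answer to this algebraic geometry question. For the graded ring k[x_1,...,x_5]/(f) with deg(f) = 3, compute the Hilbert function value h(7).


For R = k[x_1,...,x_n]/(f) with f homogeneous of degree e:
The Hilbert series is (1 - t^e)/(1 - t)^n.
So h(d) = C(d+n-1, n-1) - C(d-e+n-1, n-1) for d >= e.
With n=5, e=3, d=7:
C(7+5-1, 5-1) = C(11, 4) = 330
C(7-3+5-1, 5-1) = C(8, 4) = 70
h(7) = 330 - 70 = 260

260


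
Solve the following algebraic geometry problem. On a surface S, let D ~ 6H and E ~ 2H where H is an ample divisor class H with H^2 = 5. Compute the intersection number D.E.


Using bilinearity of the intersection pairing on a surface S:
(aH).(bH) = ab * (H.H)
We have H^2 = 5.
D.E = (6H).(2H) = 6*2*5
= 12*5
= 60

60


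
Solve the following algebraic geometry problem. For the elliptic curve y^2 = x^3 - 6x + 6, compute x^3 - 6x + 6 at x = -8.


Compute x^3 - 6x + 6 at x = -8:
x^3 = (-8)^3 = -512
(-6)*x = (-6)*(-8) = 48
Sum: -512 + 48 + 6 = -458

-458


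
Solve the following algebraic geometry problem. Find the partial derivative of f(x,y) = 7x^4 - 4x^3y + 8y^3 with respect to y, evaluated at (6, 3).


df/dy = (-4)*x^3 + 3*8*y^2
At (6,3): (-4)*6^3 + 3*8*3^2
= -864 + 216
= -648

-648


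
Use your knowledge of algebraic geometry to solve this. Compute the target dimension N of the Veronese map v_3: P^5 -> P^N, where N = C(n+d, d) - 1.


The Veronese embedding v_d: P^n -> P^N maps each point to all
degree-d monomials in n+1 homogeneous coordinates.
N = C(n+d, d) - 1
N = C(5+3, 3) - 1
N = C(8, 3) - 1
C(8, 3) = 56
N = 56 - 1 = 55

55


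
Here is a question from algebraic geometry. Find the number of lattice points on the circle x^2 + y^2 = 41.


Systematically check integer values of x where x^2 <= 41.
For each valid x, check if 41 - x^2 is a perfect square.
x=4: 41 - 16 = 25, sqrt = 5 (valid)
x=5: 41 - 25 = 16, sqrt = 4 (valid)
Total integer solutions found: 8

8


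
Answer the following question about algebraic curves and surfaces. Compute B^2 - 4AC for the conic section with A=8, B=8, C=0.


The discriminant of a conic Ax^2 + Bxy + Cy^2 + ... = 0 is B^2 - 4AC.
B^2 = 8^2 = 64
4AC = 4*8*0 = 0
Discriminant = 64 + 0 = 64

64


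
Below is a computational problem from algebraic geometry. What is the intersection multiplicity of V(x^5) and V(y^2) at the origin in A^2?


The intersection multiplicity of V(x^a) and V(y^b) at the origin is:
I(O; V(x^5), V(y^2)) = dim_k(k[x,y]/(x^5, y^2))
A basis for k[x,y]/(x^5, y^2) is the set of monomials x^i * y^j
where 0 <= i < 5 and 0 <= j < 2.
The number of such monomials is 5 * 2 = 10

10


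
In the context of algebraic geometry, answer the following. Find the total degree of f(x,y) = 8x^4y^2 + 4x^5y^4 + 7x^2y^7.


Examine each term for its total degree (sum of exponents).
  Term '8x^4y^2' has total degree 4+2 = 6.
  Term '4x^5y^4' has total degree 5+4 = 9.
  Term '7x^2y^7' has total degree 2+7 = 9.
The maximum total degree among all terms is 9.

9


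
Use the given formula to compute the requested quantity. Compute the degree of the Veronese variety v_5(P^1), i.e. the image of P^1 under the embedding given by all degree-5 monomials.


The Veronese variety v_5(P^1) has degree d^r.
d^r = 5^1 = 5

5


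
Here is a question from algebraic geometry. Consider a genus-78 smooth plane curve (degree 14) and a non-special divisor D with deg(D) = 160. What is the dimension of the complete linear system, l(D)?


First, compute the genus of a smooth plane curve of degree 14:
g = (d-1)(d-2)/2 = (14-1)(14-2)/2 = 78
For a non-special divisor D (i.e., h^1(D) = 0), Riemann-Roch gives:
l(D) = deg(D) - g + 1
Since deg(D) = 160 >= 2g - 1 = 155, D is non-special.
l(D) = 160 - 78 + 1 = 83

83


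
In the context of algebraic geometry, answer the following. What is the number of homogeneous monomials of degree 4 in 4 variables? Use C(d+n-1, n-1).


The number of degree-4 monomials in 4 variables is C(d+n-1, n-1).
= C(4+4-1, 4-1) = C(7, 3)
= 35

35


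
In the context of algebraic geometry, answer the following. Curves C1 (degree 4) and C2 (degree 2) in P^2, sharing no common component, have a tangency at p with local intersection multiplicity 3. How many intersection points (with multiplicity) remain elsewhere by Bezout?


By Bezout's theorem, the total intersection number is d1 * d2.
Total = 4 * 2 = 8
Intersection multiplicity at p = 3
Remaining intersections = 8 - 3 = 5

5


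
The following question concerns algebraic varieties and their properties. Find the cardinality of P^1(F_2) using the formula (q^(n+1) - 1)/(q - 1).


P^1(F_2) has (q^(n+1) - 1)/(q - 1) points.
= 2^1 + 2^0
= 2 + 1
= 3

3


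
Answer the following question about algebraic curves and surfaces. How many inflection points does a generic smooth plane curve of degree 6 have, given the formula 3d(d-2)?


For a general smooth plane curve C of degree d, the inflection points are
the intersection of C with its Hessian curve, which has degree 3(d-2).
By Bezout, the total intersection number is d * 3(d-2) = 6 * 12 = 72.
For a general curve every flex is ordinary, so each contributes
multiplicity 1 to C·Hess(C), and the number of distinct inflection
points is 3d(d-2).
Inflection points = 3*6*(6-2) = 3*6*4 = 72

72


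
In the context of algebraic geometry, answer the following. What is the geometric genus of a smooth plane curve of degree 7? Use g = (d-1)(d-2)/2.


Using the genus formula for smooth plane curves:
g = (d-1)(d-2)/2
g = (7-1)(7-2)/2
g = 6*5/2
g = 30/2 = 15

15


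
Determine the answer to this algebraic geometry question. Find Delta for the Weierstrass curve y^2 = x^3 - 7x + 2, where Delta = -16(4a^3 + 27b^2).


Compute each component:
4a^3 = 4*(-7)^3 = 4*(-343) = -1372
27b^2 = 27*2^2 = 27*4 = 108
4a^3 + 27b^2 = -1372 + 108 = -1264
Delta = -16*(-1264) = 20224

20224


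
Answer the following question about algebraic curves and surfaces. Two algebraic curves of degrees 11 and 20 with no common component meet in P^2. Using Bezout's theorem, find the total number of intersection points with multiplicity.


Bezout's theorem states the intersection count equals the product of degrees.
Intersection count = 11 * 20 = 220

220


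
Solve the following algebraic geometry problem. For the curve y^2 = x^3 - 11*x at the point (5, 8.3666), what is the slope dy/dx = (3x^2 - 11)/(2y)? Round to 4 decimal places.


Using implicit differentiation of y^2 = x^3 - 11*x:
2y * dy/dx = 3x^2 - 11
dy/dx = (3x^2 - 11)/(2y)
Numerator: 3*5^2 - 11 = 64
Denominator: 2*8.3666 = 16.7332
dy/dx = 64/16.7332 = 3.8247

3.8247


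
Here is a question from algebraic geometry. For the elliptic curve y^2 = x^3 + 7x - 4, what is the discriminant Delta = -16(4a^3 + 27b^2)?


Compute each component:
4a^3 = 4*7^3 = 4*343 = 1372
27b^2 = 27*(-4)^2 = 27*16 = 432
4a^3 + 27b^2 = 1372 + 432 = 1804
Delta = -16*1804 = -28864

-28864


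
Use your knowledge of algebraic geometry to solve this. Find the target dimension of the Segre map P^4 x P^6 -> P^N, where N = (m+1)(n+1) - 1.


The Segre embedding maps P^m x P^n into P^N via
all products of coordinates from each factor.
N = (m+1)(n+1) - 1
N = (4+1)(6+1) - 1
N = 5*7 - 1
N = 35 - 1 = 34

34


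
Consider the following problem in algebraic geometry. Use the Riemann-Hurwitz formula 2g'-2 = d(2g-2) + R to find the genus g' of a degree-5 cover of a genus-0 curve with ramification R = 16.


Riemann-Hurwitz formula: 2g' - 2 = d(2g - 2) + R
Given: d = 5, g = 0, R = 16
2g' - 2 = 5*(2*0 - 2) + 16
2g' - 2 = 5*(-2) + 16
2g' - 2 = -10 + 16 = 6
2g' = 8
g' = 4

4


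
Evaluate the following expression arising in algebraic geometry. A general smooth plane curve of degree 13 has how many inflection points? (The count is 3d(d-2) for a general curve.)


For a general smooth plane curve C of degree d, the inflection points are
the intersection of C with its Hessian curve, which has degree 3(d-2).
By Bezout, the total intersection number is d * 3(d-2) = 13 * 33 = 429.
For a general curve every flex is ordinary, so each contributes
multiplicity 1 to C·Hess(C), and the number of distinct inflection
points is 3d(d-2).
Inflection points = 3*13*(13-2) = 3*13*11 = 429

429
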